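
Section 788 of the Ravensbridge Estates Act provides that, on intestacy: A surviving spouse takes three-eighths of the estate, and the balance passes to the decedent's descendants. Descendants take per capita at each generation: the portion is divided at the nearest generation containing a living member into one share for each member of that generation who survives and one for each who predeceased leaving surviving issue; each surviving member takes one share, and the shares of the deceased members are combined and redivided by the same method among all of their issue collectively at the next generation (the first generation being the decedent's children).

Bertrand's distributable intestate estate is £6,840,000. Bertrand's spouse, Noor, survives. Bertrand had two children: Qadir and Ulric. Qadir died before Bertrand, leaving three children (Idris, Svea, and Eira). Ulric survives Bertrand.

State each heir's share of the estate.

Noor takes three-eighths of £6,840,000 = £2,565,000. The remaining £4,275,000 passes to the descendants.
The descendants' portion (£4,275,000) is divided at the children's generation into 2 shares of £2,137,500. Ulric takes £2,137,500. The remaining share for the deceased Qadir (£2,137,500) is carried to the next generation.
That pool (£2,137,500) is divided at the grandchildren's generation equally among Idris, Svea, and Eira: £712,500 each.

Noor: £2,565,000; Idris: £712,500; Svea: £712,500; Eira: £712,500; Ulric: £2,137,500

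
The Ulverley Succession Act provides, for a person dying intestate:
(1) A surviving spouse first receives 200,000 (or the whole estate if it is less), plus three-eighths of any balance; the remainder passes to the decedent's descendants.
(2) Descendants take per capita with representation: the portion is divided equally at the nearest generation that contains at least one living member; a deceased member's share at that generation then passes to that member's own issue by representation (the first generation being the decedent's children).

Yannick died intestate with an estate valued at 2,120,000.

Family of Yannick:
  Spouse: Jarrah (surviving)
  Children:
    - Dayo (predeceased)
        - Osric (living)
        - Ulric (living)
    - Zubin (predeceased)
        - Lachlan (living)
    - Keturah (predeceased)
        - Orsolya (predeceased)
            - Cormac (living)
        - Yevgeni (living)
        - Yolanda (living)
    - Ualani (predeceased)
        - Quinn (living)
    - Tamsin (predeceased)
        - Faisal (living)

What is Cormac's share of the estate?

Jarrah first takes 200,000, leaving a balance of 1,920,000. Jarrah then takes three-eighths of the balance (720,000), for a total of 920,000. The remaining 1,200,000 passes to the descendants.
No child survives, so the initial division is made at the grandchildren's generation.
The descendants' portion (1,200,000) is divided into 8 shares of 150,000: Osric, Ulric, Lachlan, Yevgeni, Yolanda, Quinn, and Faisal each take 150,000; Orsolya's 150,000 share passes to Orsolya's issue.
Orsolya's share (150,000) passes entirely to Cormac.

Cormac receives 150,000.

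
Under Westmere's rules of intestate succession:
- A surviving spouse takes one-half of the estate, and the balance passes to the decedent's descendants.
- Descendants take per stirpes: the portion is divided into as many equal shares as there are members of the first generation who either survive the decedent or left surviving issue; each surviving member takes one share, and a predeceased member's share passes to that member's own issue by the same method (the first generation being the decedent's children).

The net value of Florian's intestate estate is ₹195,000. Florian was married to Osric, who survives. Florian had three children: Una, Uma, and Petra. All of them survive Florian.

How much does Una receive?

Osric takes one-half of ₹195,000 = ₹97,500. The remaining ₹97,500 passes to the descendants.
The descendants' portion (₹97,500) is divided into 3 shares of ₹32,500: Una, Uma, and Petra each take ₹32,500.

Una receives ₹32,500.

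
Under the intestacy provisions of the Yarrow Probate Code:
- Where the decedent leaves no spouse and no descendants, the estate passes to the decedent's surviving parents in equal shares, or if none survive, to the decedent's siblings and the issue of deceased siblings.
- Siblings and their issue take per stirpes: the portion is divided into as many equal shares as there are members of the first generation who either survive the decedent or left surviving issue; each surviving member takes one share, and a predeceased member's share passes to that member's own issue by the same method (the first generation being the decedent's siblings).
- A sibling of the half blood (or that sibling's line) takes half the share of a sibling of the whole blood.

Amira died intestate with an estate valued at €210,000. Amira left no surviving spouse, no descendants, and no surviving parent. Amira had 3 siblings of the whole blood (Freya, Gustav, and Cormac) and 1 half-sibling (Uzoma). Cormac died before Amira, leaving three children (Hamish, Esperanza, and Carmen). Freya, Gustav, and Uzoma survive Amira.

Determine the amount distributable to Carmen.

The entire €210,000 passes to the siblings and their issue.
Counting each half-blood sibling's line as half a unit, there are 7/2 units in €210,000, so one unit is €60,000. Whole-blood lines (Freya, Gustav, and Cormac) take €60,000 each; half-blood lines (Uzoma) take €30,000 each.
Cormac's share (€60,000) is divided into 3 shares of €20,000: Hamish, Esperanza, and Carmen each take €20,000.

Carmen receives €20,000.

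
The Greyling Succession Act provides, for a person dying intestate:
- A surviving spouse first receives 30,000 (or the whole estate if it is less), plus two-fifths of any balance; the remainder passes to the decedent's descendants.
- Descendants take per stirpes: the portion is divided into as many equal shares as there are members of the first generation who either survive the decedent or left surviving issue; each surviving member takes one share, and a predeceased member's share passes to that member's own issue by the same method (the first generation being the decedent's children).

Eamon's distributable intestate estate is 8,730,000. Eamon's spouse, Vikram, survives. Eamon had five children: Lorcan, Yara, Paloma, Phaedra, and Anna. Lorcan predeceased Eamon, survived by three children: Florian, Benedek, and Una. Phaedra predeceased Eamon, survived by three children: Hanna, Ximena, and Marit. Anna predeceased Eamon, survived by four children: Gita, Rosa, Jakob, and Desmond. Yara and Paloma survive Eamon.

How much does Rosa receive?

Rosa receives 261,000.

Vikram first takes 30,000, leaving a balance of 8,700,000. Vikram then takes two-fifths of the balance (3,480,000), for a total of 3,510,000. The remaining 5,220,000 passes to the descendants.
The descendants' portion (5,220,000) is divided into 5 shares of 1,044,000: Yara and Paloma each take 1,044,000; Lorcan's 1,044,000 share passes to Lorcan's issue; Phaedra's 1,044,000 share passes to Phaedra's issue; Anna's 1,044,000 share passes to Anna's issue.
Lorcan's share (1,044,000) is divided into 3 shares of 348,000: Florian, Benedek, and Una each take 348,000.
Phaedra's share (1,044,000) is divided into 3 shares of 348,000: Hanna, Ximena, and Marit each take 348,000.
Anna's share (1,044,000) is divided into 4 shares of 261,000: Gita, Rosa, Jakob, and Desmond each take 261,000.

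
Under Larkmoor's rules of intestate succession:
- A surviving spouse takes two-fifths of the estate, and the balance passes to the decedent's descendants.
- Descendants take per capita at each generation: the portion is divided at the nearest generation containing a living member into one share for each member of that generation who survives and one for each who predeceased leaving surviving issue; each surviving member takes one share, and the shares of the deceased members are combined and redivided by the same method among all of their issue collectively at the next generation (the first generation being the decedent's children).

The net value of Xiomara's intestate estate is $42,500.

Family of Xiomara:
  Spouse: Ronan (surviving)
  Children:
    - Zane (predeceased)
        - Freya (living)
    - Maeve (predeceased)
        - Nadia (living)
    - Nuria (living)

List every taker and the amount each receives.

Ronan: $17,000; Freya: $8,500; Nadia: $8,500; Nuria: $8,500

Ronan takes two-fifths of $42,500 = $17,000. The remaining $25,500 passes to the descendants.
The descendants' portion ($25,500) is divided at the children's generation into 3 shares of $8,500. Nuria takes $8,500. The 2 shares of the deceased (Zane and Maeve) are combined into a pool of $17,000.
That pool ($17,000) is divided at the grandchildren's generation equally among Freya and Nadia: $8,500 each.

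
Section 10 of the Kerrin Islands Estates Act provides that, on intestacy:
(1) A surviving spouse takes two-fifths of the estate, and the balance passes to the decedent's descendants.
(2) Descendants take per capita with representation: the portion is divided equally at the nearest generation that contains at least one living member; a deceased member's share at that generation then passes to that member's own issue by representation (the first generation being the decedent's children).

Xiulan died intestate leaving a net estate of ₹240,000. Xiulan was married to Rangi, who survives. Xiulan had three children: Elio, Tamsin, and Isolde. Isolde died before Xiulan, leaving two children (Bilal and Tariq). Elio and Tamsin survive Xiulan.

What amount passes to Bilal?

Rangi takes two-fifths of ₹240,000 = ₹96,000. The remaining ₹144,000 passes to the descendants.
The descendants' portion (₹144,000) is divided into 3 shares of ₹48,000: Elio and Tamsin each take ₹48,000; Isolde's ₹48,000 share passes to Isolde's issue.
Isolde's share (₹48,000) is divided into 2 shares of ₹24,000: Bilal and Tariq each take ₹24,000.

Bilal receives ₹24,000.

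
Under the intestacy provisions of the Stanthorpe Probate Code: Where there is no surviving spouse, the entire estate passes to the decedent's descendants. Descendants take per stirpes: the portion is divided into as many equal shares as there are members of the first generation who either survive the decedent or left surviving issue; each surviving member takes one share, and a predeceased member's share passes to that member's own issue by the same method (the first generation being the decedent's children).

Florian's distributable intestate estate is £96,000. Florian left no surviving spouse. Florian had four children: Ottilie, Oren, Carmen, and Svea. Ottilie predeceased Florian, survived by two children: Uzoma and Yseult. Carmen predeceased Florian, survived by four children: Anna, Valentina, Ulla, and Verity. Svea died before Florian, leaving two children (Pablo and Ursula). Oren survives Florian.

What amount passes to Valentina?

The entire £96,000 passes to the descendants.
That amount (£96,000) is divided into 4 shares of £24,000: Oren takes £24,000; Ottilie's £24,000 share passes to Ottilie's issue; Carmen's £24,000 share passes to Carmen's issue; Svea's £24,000 share passes to Svea's issue.
Ottilie's share (£24,000) is divided into 2 shares of £12,000: Uzoma and Yseult each take £12,000.
Carmen's share (£24,000) is divided into 4 shares of £6,000: Anna, Valentina, Ulla, and Verity each take £6,000.
Svea's share (£24,000) is divided into 2 shares of £12,000: Pablo and Ursula each take £12,000.

Valentina receives £6,000.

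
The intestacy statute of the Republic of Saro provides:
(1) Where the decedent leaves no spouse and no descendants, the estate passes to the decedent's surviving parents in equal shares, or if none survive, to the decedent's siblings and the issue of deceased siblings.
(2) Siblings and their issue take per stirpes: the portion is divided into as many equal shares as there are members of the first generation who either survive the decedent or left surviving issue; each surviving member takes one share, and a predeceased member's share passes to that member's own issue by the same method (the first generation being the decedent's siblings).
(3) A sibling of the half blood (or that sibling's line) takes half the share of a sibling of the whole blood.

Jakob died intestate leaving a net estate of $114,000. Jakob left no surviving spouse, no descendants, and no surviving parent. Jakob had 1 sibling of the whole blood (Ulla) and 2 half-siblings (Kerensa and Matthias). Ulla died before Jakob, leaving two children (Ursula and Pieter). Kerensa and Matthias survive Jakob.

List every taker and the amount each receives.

The entire $114,000 passes to the siblings and their issue.
Counting each half-blood sibling's line as half a unit, there are 2 units in $114,000, so one unit is $57,000. Whole-blood lines (Ulla) take $57,000 each; half-blood lines (Kerensa and Matthias) take $28,500 each.
Ulla's share ($57,000) is divided into 2 shares of $28,500: Ursula and Pieter each take $28,500.

Kerensa: $28,500; Matthias: $28,500; Ursula: $28,500; Pieter: $28,500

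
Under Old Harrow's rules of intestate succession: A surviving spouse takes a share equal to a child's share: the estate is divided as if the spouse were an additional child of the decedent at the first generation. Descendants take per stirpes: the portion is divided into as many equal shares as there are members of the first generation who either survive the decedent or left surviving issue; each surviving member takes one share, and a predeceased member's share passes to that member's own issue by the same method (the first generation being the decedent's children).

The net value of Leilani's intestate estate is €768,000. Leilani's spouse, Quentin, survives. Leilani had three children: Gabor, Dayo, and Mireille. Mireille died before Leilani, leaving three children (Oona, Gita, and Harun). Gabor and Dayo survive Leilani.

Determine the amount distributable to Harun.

Harun receives €64,000.

The spouse counts as an additional share at the children's level, so there are 4 primary shares of €192,000. Quentin takes one such share (€192,000).
The children's combined portion (€576,000) is divided into 3 shares of €192,000: Gabor and Dayo each take €192,000; Mireille's €192,000 share passes to Mireille's issue.
Mireille's share (€192,000) is divided into 3 shares of €64,000: Oona, Gita, and Harun each take €64,000.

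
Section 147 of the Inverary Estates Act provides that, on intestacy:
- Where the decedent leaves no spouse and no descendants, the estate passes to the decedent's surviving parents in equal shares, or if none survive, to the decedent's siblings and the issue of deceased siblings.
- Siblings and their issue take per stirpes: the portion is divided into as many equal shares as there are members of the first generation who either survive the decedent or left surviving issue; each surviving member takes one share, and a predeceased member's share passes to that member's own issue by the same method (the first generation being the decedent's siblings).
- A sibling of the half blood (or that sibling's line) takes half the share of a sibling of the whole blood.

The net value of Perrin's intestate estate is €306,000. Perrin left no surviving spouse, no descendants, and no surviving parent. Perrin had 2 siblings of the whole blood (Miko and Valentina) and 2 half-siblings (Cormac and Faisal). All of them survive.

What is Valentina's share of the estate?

The entire €306,000 passes to the siblings and their issue.
Counting each half-blood sibling's line as half a unit, there are 3 units in €306,000, so one unit is €102,000. Whole-blood lines (Miko and Valentina) take €102,000 each; half-blood lines (Cormac and Faisal) take €51,000 each.

Valentina receives €102,000.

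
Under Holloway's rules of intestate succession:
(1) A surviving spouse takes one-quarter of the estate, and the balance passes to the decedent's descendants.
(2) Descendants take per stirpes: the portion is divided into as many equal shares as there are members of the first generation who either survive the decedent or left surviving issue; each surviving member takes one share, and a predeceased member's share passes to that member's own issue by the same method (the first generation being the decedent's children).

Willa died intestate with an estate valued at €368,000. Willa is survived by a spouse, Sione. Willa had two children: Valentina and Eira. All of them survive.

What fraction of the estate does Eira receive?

Eira receives 3/8 of the estate.

Sione takes one-quarter of €368,000 = €92,000. The remaining €276,000 passes to the descendants.
The descendants' portion (€276,000) is divided into 2 shares of €138,000: Valentina and Eira each take €138,000.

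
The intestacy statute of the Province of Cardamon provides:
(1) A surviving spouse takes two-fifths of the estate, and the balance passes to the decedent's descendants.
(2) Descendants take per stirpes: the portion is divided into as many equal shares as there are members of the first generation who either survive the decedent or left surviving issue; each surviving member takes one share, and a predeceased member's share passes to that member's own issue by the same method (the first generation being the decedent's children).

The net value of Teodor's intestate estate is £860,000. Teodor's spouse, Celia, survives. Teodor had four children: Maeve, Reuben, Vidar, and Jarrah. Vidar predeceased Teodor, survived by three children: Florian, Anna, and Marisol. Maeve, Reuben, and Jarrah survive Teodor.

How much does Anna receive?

Celia takes two-fifths of £860,000 = £344,000. The remaining £516,000 passes to the descendants.
The descendants' portion (£516,000) is divided into 4 shares of £129,000: Maeve, Reuben, and Jarrah each take £129,000; Vidar's £129,000 share passes to Vidar's issue.
Vidar's share (£129,000) is divided into 3 shares of £43,000: Florian, Anna, and Marisol each take £43,000.

Anna receives £43,000.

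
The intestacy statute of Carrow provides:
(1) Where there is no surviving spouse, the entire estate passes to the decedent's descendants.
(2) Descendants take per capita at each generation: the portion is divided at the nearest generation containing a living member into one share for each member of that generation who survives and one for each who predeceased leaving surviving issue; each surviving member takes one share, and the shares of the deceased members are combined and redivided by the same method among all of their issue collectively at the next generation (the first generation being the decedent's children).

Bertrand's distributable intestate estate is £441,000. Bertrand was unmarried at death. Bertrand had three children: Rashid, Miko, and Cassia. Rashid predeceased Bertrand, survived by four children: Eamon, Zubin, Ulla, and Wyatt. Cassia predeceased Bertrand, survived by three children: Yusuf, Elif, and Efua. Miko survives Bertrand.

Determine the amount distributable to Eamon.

Eamon receives £42,000.

The entire £441,000 passes to the descendants.
That amount (£441,000) is divided at the children's generation into 3 shares of £147,000. Miko takes £147,000. The 2 shares of the deceased (Rashid and Cassia) are combined into a pool of £294,000.
That pool (£294,000) is divided at the grandchildren's generation equally among Eamon, Zubin, Ulla, Wyatt, Yusuf, Elif, and Efua: £42,000 each.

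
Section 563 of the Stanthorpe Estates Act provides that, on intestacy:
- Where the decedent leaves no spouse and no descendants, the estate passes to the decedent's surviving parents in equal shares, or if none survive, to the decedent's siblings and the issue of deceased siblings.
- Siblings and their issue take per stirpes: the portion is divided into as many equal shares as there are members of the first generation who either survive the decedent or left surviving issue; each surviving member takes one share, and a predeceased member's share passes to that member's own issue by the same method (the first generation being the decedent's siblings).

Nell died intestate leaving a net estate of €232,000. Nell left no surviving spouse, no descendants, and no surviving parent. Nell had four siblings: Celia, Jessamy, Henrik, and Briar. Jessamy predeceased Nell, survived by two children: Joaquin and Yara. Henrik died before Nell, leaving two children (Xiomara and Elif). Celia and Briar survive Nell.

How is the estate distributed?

Celia: €58,000; Joaquin: €29,000; Yara: €29,000; Xiomara: €29,000; Elif: €29,000; Briar: €58,000

The entire €232,000 passes to the siblings and their issue.
That amount (€232,000) is divided into 4 shares of €58,000: Celia and Briar each take €58,000; Jessamy's €58,000 share passes to Jessamy's issue; Henrik's €58,000 share passes to Henrik's issue.
Jessamy's share (€58,000) is divided into 2 shares of €29,000: Joaquin and Yara each take €29,000.
Henrik's share (€58,000) is divided into 2 shares of €29,000: Xiomara and Elif each take €29,000.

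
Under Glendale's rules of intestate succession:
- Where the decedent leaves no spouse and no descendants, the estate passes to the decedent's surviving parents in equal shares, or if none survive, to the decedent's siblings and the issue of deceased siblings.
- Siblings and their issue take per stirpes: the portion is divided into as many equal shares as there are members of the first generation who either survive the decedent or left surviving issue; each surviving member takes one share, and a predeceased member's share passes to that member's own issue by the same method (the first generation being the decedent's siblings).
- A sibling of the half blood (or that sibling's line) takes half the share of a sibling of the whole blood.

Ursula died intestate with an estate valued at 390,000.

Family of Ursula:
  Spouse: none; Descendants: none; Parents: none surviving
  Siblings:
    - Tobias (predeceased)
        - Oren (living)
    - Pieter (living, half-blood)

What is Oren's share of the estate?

The entire 390,000 passes to the siblings and their issue.
Counting each half-blood sibling's line as half a unit, there are 3/2 units in 390,000, so one unit is 260,000. Whole-blood lines (Tobias) take 260,000 each; half-blood lines (Pieter) take 130,000 each.
Tobias's share (260,000) passes entirely to Oren.

Oren receives 260,000.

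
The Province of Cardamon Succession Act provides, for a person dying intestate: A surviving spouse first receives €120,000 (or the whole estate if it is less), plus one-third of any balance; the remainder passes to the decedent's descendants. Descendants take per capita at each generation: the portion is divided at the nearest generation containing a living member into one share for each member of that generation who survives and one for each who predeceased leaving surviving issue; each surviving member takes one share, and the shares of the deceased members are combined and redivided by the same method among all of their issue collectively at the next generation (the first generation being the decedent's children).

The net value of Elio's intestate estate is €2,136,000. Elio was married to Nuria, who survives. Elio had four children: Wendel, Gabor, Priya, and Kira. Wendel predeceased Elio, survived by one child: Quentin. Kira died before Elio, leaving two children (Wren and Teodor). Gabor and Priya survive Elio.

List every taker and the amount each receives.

Nuria first takes €120,000, leaving a balance of €2,016,000. Nuria then takes one-third of the balance (€672,000), for a total of €792,000. The remaining €1,344,000 passes to the descendants.
The descendants' portion (€1,344,000) is divided at the children's generation into 4 shares of €336,000. Gabor and Priya each take €336,000. The 2 shares of the deceased (Wendel and Kira) are combined into a pool of €672,000.
That pool (€672,000) is divided at the grandchildren's generation equally among Quentin, Wren, and Teodor: €224,000 each.

Nuria: €792,000; Quentin: €224,000; Gabor: €336,000; Priya: €336,000; Wren: €224,000; Teodor: €224,000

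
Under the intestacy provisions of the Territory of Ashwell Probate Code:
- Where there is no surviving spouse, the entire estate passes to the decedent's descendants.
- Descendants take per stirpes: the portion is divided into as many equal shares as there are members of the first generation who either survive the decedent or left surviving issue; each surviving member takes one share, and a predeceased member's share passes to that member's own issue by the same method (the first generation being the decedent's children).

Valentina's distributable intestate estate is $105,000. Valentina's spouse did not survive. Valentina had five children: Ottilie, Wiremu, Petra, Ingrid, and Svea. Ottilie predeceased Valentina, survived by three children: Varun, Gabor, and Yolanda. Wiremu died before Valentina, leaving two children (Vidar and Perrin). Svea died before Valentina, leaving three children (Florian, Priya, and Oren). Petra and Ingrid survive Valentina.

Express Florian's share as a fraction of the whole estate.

The entire $105,000 passes to the descendants.
That amount ($105,000) is divided into 5 shares of $21,000: Petra and Ingrid each take $21,000; Ottilie's $21,000 share passes to Ottilie's issue; Wiremu's $21,000 share passes to Wiremu's issue; Svea's $21,000 share passes to Svea's issue.
Ottilie's share ($21,000) is divided into 3 shares of $7,000: Varun, Gabor, and Yolanda each take $7,000.
Wiremu's share ($21,000) is divided into 2 shares of $10,500: Vidar and Perrin each take $10,500.
Svea's share ($21,000) is divided into 3 shares of $7,000: Florian, Priya, and Oren each take $7,000.

Florian receives 1/15 of the estate.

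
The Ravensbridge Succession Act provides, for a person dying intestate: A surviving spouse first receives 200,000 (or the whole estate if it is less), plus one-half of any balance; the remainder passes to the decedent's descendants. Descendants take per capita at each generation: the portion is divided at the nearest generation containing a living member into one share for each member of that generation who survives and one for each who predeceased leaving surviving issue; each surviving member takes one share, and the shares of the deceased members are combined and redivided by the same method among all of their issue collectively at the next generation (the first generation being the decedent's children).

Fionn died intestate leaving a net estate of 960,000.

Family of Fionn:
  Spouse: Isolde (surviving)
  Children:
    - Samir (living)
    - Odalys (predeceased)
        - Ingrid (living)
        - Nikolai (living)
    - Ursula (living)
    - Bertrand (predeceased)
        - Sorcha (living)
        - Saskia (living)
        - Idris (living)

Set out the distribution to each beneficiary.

Isolde: 580,000; Samir: 95,000; Ingrid: 38,000; Nikolai: 38,000; Ursula: 95,000; Sorcha: 38,000; Saskia: 38,000; Idris: 38,000

Isolde first takes 200,000, leaving a balance of 760,000. Isolde then takes one-half of the balance (380,000), for a total of 580,000. The remaining 380,000 passes to the descendants.
The descendants' portion (380,000) is divided at the children's generation into 4 shares of 95,000. Samir and Ursula each take 95,000. The 2 shares of the deceased (Odalys and Bertrand) are combined into a pool of 190,000.
That pool (190,000) is divided at the grandchildren's generation equally among Ingrid, Nikolai, Sorcha, Saskia, and Idris: 38,000 each.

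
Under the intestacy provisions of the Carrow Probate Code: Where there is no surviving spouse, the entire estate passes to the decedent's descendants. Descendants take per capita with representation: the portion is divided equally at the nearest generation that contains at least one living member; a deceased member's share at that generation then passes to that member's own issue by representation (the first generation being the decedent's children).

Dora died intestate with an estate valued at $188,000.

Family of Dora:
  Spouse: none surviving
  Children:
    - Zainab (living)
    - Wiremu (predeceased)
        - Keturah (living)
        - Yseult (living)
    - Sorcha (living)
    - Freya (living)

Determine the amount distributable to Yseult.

The entire $188,000 passes to the descendants.
That amount ($188,000) is divided into 4 shares of $47,000: Zainab, Sorcha, and Freya each take $47,000; Wiremu's $47,000 share passes to Wiremu's issue.
Wiremu's share ($47,000) is divided into 2 shares of $23,500: Keturah and Yseult each take $23,500.

Yseult receives $23,500.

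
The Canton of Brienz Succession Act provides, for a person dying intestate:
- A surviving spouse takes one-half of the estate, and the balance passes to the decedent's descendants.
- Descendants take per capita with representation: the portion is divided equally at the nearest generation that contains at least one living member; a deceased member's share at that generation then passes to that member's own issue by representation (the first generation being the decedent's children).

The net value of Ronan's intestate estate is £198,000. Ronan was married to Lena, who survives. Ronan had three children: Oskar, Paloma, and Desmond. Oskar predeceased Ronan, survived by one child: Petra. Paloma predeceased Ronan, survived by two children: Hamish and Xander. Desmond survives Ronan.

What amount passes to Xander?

Lena takes one-half of £198,000 = £99,000. The remaining £99,000 passes to the descendants.
The descendants' portion (£99,000) is divided into 3 shares of £33,000: Desmond takes £33,000; Oskar's £33,000 share passes to Oskar's issue; Paloma's £33,000 share passes to Paloma's issue.
Oskar's share (£33,000) passes entirely to Petra.
Paloma's share (£33,000) is divided into 2 shares of £16,500: Hamish and Xander each take £16,500.

Xander receives £16,500.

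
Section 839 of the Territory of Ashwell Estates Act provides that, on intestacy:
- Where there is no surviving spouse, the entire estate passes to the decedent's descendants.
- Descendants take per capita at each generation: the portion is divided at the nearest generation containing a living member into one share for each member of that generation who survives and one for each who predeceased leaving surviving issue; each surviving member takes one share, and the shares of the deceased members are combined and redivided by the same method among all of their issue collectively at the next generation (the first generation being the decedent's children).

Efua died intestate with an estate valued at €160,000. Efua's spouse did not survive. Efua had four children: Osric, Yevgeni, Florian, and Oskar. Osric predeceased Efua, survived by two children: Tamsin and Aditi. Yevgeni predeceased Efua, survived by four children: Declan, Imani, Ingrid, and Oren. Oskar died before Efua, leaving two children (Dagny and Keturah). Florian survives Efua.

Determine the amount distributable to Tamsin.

Tamsin receives €15,000.

The entire €160,000 passes to the descendants.
That amount (€160,000) is divided at the children's generation into 4 shares of €40,000. Florian takes €40,000. The 3 shares of the deceased (Osric, Yevgeni, and Oskar) are combined into a pool of €120,000.
That pool (€120,000) is divided at the grandchildren's generation equally among Tamsin, Aditi, Declan, Imani, Ingrid, Oren, Dagny, and Keturah: €15,000 each.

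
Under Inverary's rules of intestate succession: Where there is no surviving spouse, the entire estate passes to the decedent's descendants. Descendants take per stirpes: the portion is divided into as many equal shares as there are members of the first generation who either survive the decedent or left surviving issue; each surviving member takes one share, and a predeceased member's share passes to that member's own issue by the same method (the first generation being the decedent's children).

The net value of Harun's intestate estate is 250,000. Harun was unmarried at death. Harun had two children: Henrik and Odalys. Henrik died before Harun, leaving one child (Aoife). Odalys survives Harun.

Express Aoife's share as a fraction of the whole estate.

Aoife receives 1/2 of the estate.

The entire 250,000 passes to the descendants.
That amount (250,000) is divided into 2 shares of 125,000: Odalys takes 125,000; Henrik's 125,000 share passes to Henrik's issue.
Henrik's share (125,000) passes entirely to Aoife.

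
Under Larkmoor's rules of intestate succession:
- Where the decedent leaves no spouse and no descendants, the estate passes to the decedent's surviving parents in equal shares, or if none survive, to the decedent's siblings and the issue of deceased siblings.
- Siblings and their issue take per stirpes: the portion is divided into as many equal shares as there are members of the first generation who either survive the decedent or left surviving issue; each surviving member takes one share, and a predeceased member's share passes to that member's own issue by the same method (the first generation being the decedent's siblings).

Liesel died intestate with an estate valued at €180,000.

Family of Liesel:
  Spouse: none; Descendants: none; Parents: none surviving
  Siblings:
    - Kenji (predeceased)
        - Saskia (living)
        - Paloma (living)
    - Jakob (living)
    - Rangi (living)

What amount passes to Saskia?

The entire €180,000 passes to the siblings and their issue.
That amount (€180,000) is divided into 3 shares of €60,000: Jakob and Rangi each take €60,000; Kenji's €60,000 share passes to Kenji's issue.
Kenji's share (€60,000) is divided into 2 shares of €30,000: Saskia and Paloma each take €30,000.

Saskia receives €30,000.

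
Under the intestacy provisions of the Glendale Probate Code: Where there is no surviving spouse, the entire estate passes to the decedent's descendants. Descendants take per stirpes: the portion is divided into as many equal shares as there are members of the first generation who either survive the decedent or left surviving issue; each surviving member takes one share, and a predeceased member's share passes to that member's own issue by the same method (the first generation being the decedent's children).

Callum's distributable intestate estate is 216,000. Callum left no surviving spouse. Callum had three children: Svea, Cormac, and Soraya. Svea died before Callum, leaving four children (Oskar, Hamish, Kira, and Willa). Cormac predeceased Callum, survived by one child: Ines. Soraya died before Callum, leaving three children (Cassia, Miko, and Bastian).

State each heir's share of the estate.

Oskar: 18,000; Hamish: 18,000; Kira: 18,000; Willa: 18,000; Ines: 72,000; Cassia: 24,000; Miko: 24,000; Bastian: 24,000

The entire 216,000 passes to the descendants.
That amount (216,000) is divided into 3 shares of 72,000: Svea's 72,000 share passes to Svea's issue; Cormac's 72,000 share passes to Cormac's issue; Soraya's 72,000 share passes to Soraya's issue.
Svea's share (72,000) is divided into 4 shares of 18,000: Oskar, Hamish, Kira, and Willa each take 18,000.
Cormac's share (72,000) passes entirely to Ines.
Soraya's share (72,000) is divided into 3 shares of 24,000: Cassia, Miko, and Bastian each take 24,000.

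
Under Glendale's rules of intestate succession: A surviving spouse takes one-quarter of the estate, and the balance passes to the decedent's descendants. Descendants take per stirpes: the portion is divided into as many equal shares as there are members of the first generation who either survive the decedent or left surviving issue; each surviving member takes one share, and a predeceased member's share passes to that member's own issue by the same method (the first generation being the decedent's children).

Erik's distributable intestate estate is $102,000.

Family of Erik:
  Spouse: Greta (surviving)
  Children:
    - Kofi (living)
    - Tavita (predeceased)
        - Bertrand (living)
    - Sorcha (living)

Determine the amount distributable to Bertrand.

Greta takes one-quarter of $102,000 = $25,500. The remaining $76,500 passes to the descendants.
The descendants' portion ($76,500) is divided into 3 shares of $25,500: Kofi and Sorcha each take $25,500; Tavita's $25,500 share passes to Tavita's issue.
Tavita's share ($25,500) passes entirely to Bertrand.

Bertrand receives $25,500.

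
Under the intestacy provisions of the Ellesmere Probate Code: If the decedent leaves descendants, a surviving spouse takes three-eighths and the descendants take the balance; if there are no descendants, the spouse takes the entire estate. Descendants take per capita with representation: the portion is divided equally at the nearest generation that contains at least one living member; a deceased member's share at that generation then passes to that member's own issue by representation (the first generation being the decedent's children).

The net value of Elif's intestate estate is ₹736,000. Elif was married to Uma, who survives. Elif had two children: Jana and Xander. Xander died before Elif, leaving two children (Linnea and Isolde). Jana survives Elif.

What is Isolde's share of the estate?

Uma takes three-eighths of ₹736,000 = ₹276,000. The remaining ₹460,000 passes to the descendants.
The descendants' portion (₹460,000) is divided into 2 shares of ₹230,000: Jana takes ₹230,000; Xander's ₹230,000 share passes to Xander's issue.
Xander's share (₹230,000) is divided into 2 shares of ₹115,000: Linnea and Isolde each take ₹115,000.

Isolde receives ₹115,000.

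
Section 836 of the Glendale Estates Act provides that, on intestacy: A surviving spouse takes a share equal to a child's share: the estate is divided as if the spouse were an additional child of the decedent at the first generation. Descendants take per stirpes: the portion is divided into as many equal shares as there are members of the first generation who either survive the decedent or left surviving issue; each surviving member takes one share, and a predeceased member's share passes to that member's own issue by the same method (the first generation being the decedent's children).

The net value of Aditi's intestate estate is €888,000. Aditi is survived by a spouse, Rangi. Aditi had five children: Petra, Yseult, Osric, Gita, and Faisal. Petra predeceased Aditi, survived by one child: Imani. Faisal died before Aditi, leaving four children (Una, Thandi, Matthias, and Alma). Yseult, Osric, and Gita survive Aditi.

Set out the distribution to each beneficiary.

The spouse counts as an additional share at the children's level, so there are 6 primary shares of €148,000. Rangi takes one such share (€148,000).
The children's combined portion (€740,000) is divided into 5 shares of €148,000: Yseult, Osric, and Gita each take €148,000; Petra's €148,000 share passes to Petra's issue; Faisal's €148,000 share passes to Faisal's issue.
Petra's share (€148,000) passes entirely to Imani.
Faisal's share (€148,000) is divided into 4 shares of €37,000: Una, Thandi, Matthias, and Alma each take €37,000.

Rangi: €148,000; Imani: €148,000; Yseult: €148,000; Osric: €148,000; Gita: €148,000; Una: €37,000; Thandi: €37,000; Matthias: €37,000; Alma: €37,000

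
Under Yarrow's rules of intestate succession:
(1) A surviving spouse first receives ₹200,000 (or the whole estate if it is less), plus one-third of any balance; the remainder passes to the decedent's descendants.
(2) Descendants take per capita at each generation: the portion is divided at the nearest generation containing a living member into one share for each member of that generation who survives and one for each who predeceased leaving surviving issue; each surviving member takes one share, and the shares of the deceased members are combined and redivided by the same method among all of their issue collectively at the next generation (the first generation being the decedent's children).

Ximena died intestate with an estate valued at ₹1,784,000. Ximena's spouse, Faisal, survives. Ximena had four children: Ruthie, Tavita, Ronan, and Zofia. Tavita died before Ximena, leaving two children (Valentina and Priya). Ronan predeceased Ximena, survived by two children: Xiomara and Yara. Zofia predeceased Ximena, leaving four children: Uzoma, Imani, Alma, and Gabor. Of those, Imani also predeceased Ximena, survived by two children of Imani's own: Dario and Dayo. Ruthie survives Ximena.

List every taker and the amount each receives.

Faisal: ₹728,000; Ruthie: ₹264,000; Valentina: ₹99,000; Priya: ₹99,000; Xiomara: ₹99,000; Yara: ₹99,000; Uzoma: ₹99,000; Dario: ₹49,500; Dayo: ₹49,500; Alma: ₹99,000; Gabor: ₹99,000

Faisal first takes ₹200,000, leaving a balance of ₹1,584,000. Faisal then takes one-third of the balance (₹528,000), for a total of ₹728,000. The remaining ₹1,056,000 passes to the descendants.
The descendants' portion (₹1,056,000) is divided at the children's generation into 4 shares of ₹264,000. Ruthie takes ₹264,000. The 3 shares of the deceased (Tavita, Ronan, and Zofia) are combined into a pool of ₹792,000.
That pool (₹792,000) is divided at the grandchildren's generation into 8 shares of ₹99,000. Valentina, Priya, Xiomara, Yara, Uzoma, Alma, and Gabor each take ₹99,000. The remaining share for the deceased Imani (₹99,000) is carried to the next generation.
That pool (₹99,000) is divided at the great-grandchildren's generation equally among Dario and Dayo: ₹49,500 each.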